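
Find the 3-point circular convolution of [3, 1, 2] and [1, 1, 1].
Use y[k] = Σ_j a[j]·b[(k-j) mod 3]. y[0] = 3×1 + 1×1 + 2×1 = 6; y[1] = 3×1 + 1×1 + 2×1 = 6; y[2] = 3×1 + 1×1 + 2×1 = 6. Result: [6, 6, 6]

[6, 6, 6]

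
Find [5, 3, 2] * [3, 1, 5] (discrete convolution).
y[0] = 5×3 = 15; y[1] = 5×1 + 3×3 = 14; y[2] = 5×5 + 3×1 + 2×3 = 34; y[3] = 3×5 + 2×1 = 17; y[4] = 2×5 = 10

[15, 14, 34, 17, 10]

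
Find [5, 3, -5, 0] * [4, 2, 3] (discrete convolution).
y[0] = 5×4 = 20; y[1] = 5×2 + 3×4 = 22; y[2] = 5×3 + 3×2 + -5×4 = 1; y[3] = 3×3 + -5×2 + 0×4 = -1; y[4] = -5×3 + 0×2 = -15; y[5] = 0×3 = 0

[20, 22, 1, -1, -15, 0]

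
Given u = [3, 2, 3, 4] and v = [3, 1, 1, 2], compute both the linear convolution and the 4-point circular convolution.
Linear: y_lin[0] = 3×3 = 9; y_lin[1] = 3×1 + 2×3 = 9; y_lin[2] = 3×1 + 2×1 + 3×3 = 14; y_lin[3] = 3×2 + 2×1 + 3×1 + 4×3 = 23; y_lin[4] = 2×2 + 3×1 + 4×1 = 11; y_lin[5] = 3×2 + 4×1 = 10; y_lin[6] = 4×2 = 8 → [9, 9, 14, 23, 11, 10, 8]. Circular (length 4): y[0] = 3×3 + 2×2 + 3×1 + 4×1 = 20; y[1] = 3×1 + 2×3 + 3×2 + 4×1 = 19; y[2] = 3×1 + 2×1 + 3×3 + 4×2 = 22; y[3] = 3×2 + 2×1 + 3×1 + 4×3 = 23 → [20, 19, 22, 23]

Linear: [9, 9, 14, 23, 11, 10, 8], Circular: [20, 19, 22, 23]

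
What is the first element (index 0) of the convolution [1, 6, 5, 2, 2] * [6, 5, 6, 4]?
Use y[k] = Σ_i a[i]·b[k-i] at k=0. y[0] = 1×6 = 6

6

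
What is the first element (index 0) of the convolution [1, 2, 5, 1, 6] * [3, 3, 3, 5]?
Use y[k] = Σ_i a[i]·b[k-i] at k=0. y[0] = 1×3 = 3

3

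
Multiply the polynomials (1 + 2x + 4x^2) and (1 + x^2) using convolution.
Ascending coefficients: a = [1, 2, 4], b = [1, 0, 1]. c[0] = 1×1 = 1; c[1] = 1×0 + 2×1 = 2; c[2] = 1×1 + 2×0 + 4×1 = 5; c[3] = 2×1 + 4×0 = 2; c[4] = 4×1 = 4. Result coefficients: [1, 2, 5, 2, 4] → 1 + 2x + 5x^2 + 2x^3 + 4x^4

1 + 2x + 5x^2 + 2x^3 + 4x^4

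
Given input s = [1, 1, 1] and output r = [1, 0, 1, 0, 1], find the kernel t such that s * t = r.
Output length 5 = len(s) + len(t) - 1 ⇒ len(t) = 3. Solve t forward using t[k] = (r[k] - Σ_{i≥1} s[i]·t[k-i]) / s[0]: t[0] = r[0] / s[0] = 1 / 1 = 1; t[1] = (r[1] - 1×1) / s[0] = (0 - 1×1) / 1 = -1; t[2] = (r[2] - 1×-1 - 1×1) / s[0] = (1 - 1×-1 - 1×1) / 1 = 1. So t = [1, -1, 1]. Forward-check [1, 1, 1] * [1, -1, 1]: r[0] = 1×1 = 1; r[1] = 1×-1 + 1×1 = 0; r[2] = 1×1 + 1×-1 + 1×1 = 1; r[3] = 1×1 + 1×-1 = 0; r[4] = 1×1 = 1 → [1, 0, 1, 0, 1] ✓

[1, -1, 1]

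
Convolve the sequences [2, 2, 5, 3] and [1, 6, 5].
y[0] = 2×1 = 2; y[1] = 2×6 + 2×1 = 14; y[2] = 2×5 + 2×6 + 5×1 = 27; y[3] = 2×5 + 5×6 + 3×1 = 43; y[4] = 5×5 + 3×6 = 43; y[5] = 3×5 = 15

[2, 14, 27, 43, 43, 15]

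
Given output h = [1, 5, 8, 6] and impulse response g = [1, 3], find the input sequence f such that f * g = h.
Deconvolve h=[1, 5, 8, 6] by g=[1, 3]. Since g[0]=1, solve forward: f[0] = h[0] / 1 = 1; f[1] = (h[1] - 1×3) / 1 = 2; f[2] = (h[2] - 2×3) / 1 = 2. So f = [1, 2, 2]. Check by forward convolution: h[0] = 1×1 = 1; h[1] = 1×3 + 2×1 = 5; h[2] = 2×3 + 2×1 = 8; h[3] = 2×3 = 6

[1, 2, 2]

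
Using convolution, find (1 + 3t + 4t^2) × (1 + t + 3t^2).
Ascending coefficients: a = [1, 3, 4], b = [1, 1, 3]. c[0] = 1×1 = 1; c[1] = 1×1 + 3×1 = 4; c[2] = 1×3 + 3×1 + 4×1 = 10; c[3] = 3×3 + 4×1 = 13; c[4] = 4×3 = 12. Result coefficients: [1, 4, 10, 13, 12] → 1 + 4t + 10t^2 + 13t^3 + 12t^4

1 + 4t + 10t^2 + 13t^3 + 12t^4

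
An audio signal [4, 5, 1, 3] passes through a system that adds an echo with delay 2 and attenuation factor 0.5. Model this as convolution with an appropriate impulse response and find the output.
Direct-path + delayed-attenuated-path model → impulse response h = [1, 0, 0.5] (1 at lag 0, 0.5 at lag 2). Output y[n] = x[n] + 0.5·x[n - 2] (with x[n] = 0 outside 0..3): y[0] = 4 + 0.5×0 = 4; y[1] = 5 + 0.5×0 = 5; y[2] = 1 + 0.5×4 = 3.0; y[3] = 3 + 0.5×5 = 5.5; y[4] = 0 + 0.5×1 = 0.5; y[5] = 0 + 0.5×3 = 1.5. So y = [4, 5, 3.0, 5.5, 0.5, 1.5]

[4, 5, 3.0, 5.5, 0.5, 1.5]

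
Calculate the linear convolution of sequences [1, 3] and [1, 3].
y[0] = 1×1 = 1; y[1] = 1×3 + 3×1 = 6; y[2] = 3×3 = 9

[1, 6, 9]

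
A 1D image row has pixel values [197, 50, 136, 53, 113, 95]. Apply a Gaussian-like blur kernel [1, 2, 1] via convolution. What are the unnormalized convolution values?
Convolve image row [197, 50, 136, 53, 113, 95] with kernel [1, 2, 1]: y[0] = 197×1 = 197; y[1] = 197×2 + 50×1 = 444; y[2] = 197×1 + 50×2 + 136×1 = 433; y[3] = 50×1 + 136×2 + 53×1 = 375; y[4] = 136×1 + 53×2 + 113×1 = 355; y[5] = 53×1 + 113×2 + 95×1 = 374; y[6] = 113×1 + 95×2 = 303; y[7] = 95×1 = 95 → [197, 444, 433, 375, 355, 374, 303, 95]. Normalization factor = sum(kernel) = 4.

[197, 444, 433, 375, 355, 374, 303, 95]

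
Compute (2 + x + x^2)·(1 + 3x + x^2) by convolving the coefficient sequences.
Ascending coefficients: a = [2, 1, 1], b = [1, 3, 1]. c[0] = 2×1 = 2; c[1] = 2×3 + 1×1 = 7; c[2] = 2×1 + 1×3 + 1×1 = 6; c[3] = 1×1 + 1×3 = 4; c[4] = 1×1 = 1. Result coefficients: [2, 7, 6, 4, 1] → 2 + 7x + 6x^2 + 4x^3 + x^4

2 + 7x + 6x^2 + 4x^3 + x^4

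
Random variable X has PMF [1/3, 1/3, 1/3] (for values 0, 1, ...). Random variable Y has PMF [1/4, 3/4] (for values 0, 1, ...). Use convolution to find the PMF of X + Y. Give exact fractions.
P(X+Y=k) = Σ_i P(X=i)·P(Y=k-i) — a convolution of [1/3, 1/3, 1/3] and [1/4, 3/4]. P(X+Y=0) = (1/3)×(1/4) = 1/12; P(X+Y=1) = (1/3)×(3/4) + (1/3)×(1/4) = 1/4 + 1/12 = 1/3; P(X+Y=2) = (1/3)×(3/4) + (1/3)×(1/4) = 1/4 + 1/12 = 1/3; P(X+Y=3) = (1/3)×(3/4) = 1/4. PMF: [1/12, 1/3, 1/3, 1/4] (sums to 1 ✓)

[1/12, 1/3, 1/3, 1/4]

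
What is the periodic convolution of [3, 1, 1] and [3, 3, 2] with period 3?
Use y[k] = Σ_j s[j]·t[(k-j) mod 3]. y[0] = 3×3 + 1×2 + 1×3 = 14; y[1] = 3×3 + 1×3 + 1×2 = 14; y[2] = 3×2 + 1×3 + 1×3 = 12. Result: [14, 14, 12]

[14, 14, 12]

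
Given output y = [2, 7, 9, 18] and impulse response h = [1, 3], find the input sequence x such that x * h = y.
Deconvolve y=[2, 7, 9, 18] by h=[1, 3]. Since h[0]=1, solve forward: x[0] = y[0] / 1 = 2; x[1] = (y[1] - 2×3) / 1 = 1; x[2] = (y[2] - 1×3) / 1 = 6. So x = [2, 1, 6]. Check by forward convolution: y[0] = 2×1 = 2; y[1] = 2×3 + 1×1 = 7; y[2] = 1×3 + 6×1 = 9; y[3] = 6×3 = 18

[2, 1, 6]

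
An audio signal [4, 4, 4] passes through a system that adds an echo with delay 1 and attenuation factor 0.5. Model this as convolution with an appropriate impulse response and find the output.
Direct-path + delayed-attenuated-path model → impulse response h = [1, 0.5] (1 at lag 0, 0.5 at lag 1). Output y[n] = x[n] + 0.5·x[n - 1] (with x[n] = 0 outside 0..2): y[0] = 4 + 0.5×0 = 4; y[1] = 4 + 0.5×4 = 6.0; y[2] = 4 + 0.5×4 = 6.0; y[3] = 0 + 0.5×4 = 2.0. So y = [4, 6.0, 6.0, 2.0]

[4, 6.0, 6.0, 2.0]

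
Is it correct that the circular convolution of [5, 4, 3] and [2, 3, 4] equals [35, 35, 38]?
Recompute circular convolution of [5, 4, 3] and [2, 3, 4]: y[0] = 5×2 + 4×4 + 3×3 = 35; y[1] = 5×3 + 4×2 + 3×4 = 35; y[2] = 5×4 + 4×3 + 3×2 = 38 → [35, 35, 38]. Given [35, 35, 38] matches, so answer: Yes

Yes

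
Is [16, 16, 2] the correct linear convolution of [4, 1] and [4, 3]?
Recompute linear convolution of [4, 1] and [4, 3]: y[0] = 4×4 = 16; y[1] = 4×3 + 1×4 = 16; y[2] = 1×3 = 3 → [16, 16, 3]. Compare to given [16, 16, 2]: they differ at index 2: given 2, correct 3, so answer: No

No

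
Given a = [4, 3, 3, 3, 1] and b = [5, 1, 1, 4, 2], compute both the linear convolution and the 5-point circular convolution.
Linear: y_lin[0] = 4×5 = 20; y_lin[1] = 4×1 + 3×5 = 19; y_lin[2] = 4×1 + 3×1 + 3×5 = 22; y_lin[3] = 4×4 + 3×1 + 3×1 + 3×5 = 37; y_lin[4] = 4×2 + 3×4 + 3×1 + 3×1 + 1×5 = 31; y_lin[5] = 3×2 + 3×4 + 3×1 + 1×1 = 22; y_lin[6] = 3×2 + 3×4 + 1×1 = 19; y_lin[7] = 3×2 + 1×4 = 10; y_lin[8] = 1×2 = 2 → [20, 19, 22, 37, 31, 22, 19, 10, 2]. Circular (length 5): y[0] = 4×5 + 3×2 + 3×4 + 3×1 + 1×1 = 42; y[1] = 4×1 + 3×5 + 3×2 + 3×4 + 1×1 = 38; y[2] = 4×1 + 3×1 + 3×5 + 3×2 + 1×4 = 32; y[3] = 4×4 + 3×1 + 3×1 + 3×5 + 1×2 = 39; y[4] = 4×2 + 3×4 + 3×1 + 3×1 + 1×5 = 31 → [42, 38, 32, 39, 31]

Linear: [20, 19, 22, 37, 31, 22, 19, 10, 2], Circular: [42, 38, 32, 39, 31]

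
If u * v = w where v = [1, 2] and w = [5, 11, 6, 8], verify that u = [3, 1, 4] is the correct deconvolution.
Forward-compute [3, 1, 4] * [1, 2]: w[0] = 3×1 = 3; w[1] = 3×2 + 1×1 = 7; w[2] = 1×2 + 4×1 = 6; w[3] = 4×2 = 8 → [3, 7, 6, 8]. Does not match given w = [5, 11, 6, 8].

Not verified. [3, 1, 4] * [1, 2] = [3, 7, 6, 8], which differs from [5, 11, 6, 8] at index 0.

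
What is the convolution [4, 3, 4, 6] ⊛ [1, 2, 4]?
y[0] = 4×1 = 4; y[1] = 4×2 + 3×1 = 11; y[2] = 4×4 + 3×2 + 4×1 = 26; y[3] = 3×4 + 4×2 + 6×1 = 26; y[4] = 4×4 + 6×2 = 28; y[5] = 6×4 = 24

[4, 11, 26, 26, 28, 24]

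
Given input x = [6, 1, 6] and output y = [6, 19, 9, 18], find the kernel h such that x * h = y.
Output length 4 = len(x) + len(h) - 1 ⇒ len(h) = 2. Solve h forward using h[k] = (y[k] - Σ_{i≥1} x[i]·h[k-i]) / x[0]: h[0] = y[0] / x[0] = 6 / 6 = 1; h[1] = (y[1] - 1×1) / x[0] = (19 - 1×1) / 6 = 3. So h = [1, 3]. Forward-check [6, 1, 6] * [1, 3]: y[0] = 6×1 = 6; y[1] = 6×3 + 1×1 = 19; y[2] = 1×3 + 6×1 = 9; y[3] = 6×3 = 18 → [6, 19, 9, 18] ✓

[1, 3]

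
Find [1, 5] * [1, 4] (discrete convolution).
y[0] = 1×1 = 1; y[1] = 1×4 + 5×1 = 9; y[2] = 5×4 = 20

[1, 9, 20]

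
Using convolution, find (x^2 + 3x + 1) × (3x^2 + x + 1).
Ascending coefficients: a = [1, 3, 1], b = [1, 1, 3]. c[0] = 1×1 = 1; c[1] = 1×1 + 3×1 = 4; c[2] = 1×3 + 3×1 + 1×1 = 7; c[3] = 3×3 + 1×1 = 10; c[4] = 1×3 = 3. Result coefficients: [1, 4, 7, 10, 3] → 3x^4 + 10x^3 + 7x^2 + 4x + 1

3x^4 + 10x^3 + 7x^2 + 4x + 1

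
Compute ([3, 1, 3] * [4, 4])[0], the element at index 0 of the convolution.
Use y[k] = Σ_i a[i]·b[k-i] at k=0. y[0] = 3×4 = 12

12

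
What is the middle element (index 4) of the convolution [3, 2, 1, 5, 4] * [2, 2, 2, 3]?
Use y[k] = Σ_i a[i]·b[k-i] at k=4. y[4] = 2×3 + 1×2 + 5×2 + 4×2 = 26

26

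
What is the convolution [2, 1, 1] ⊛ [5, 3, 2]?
y[0] = 2×5 = 10; y[1] = 2×3 + 1×5 = 11; y[2] = 2×2 + 1×3 + 1×5 = 12; y[3] = 1×2 + 1×3 = 5; y[4] = 1×2 = 2

[10, 11, 12, 5, 2]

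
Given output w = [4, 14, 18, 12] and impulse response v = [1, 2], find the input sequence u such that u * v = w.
Deconvolve w=[4, 14, 18, 12] by v=[1, 2]. Since v[0]=1, solve forward: u[0] = w[0] / 1 = 4; u[1] = (w[1] - 4×2) / 1 = 6; u[2] = (w[2] - 6×2) / 1 = 6. So u = [4, 6, 6]. Check by forward convolution: w[0] = 4×1 = 4; w[1] = 4×2 + 6×1 = 14; w[2] = 6×2 + 6×1 = 18; w[3] = 6×2 = 12

[4, 6, 6]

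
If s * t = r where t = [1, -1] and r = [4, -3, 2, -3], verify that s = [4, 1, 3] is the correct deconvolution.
Forward-compute [4, 1, 3] * [1, -1]: r[0] = 4×1 = 4; r[1] = 4×-1 + 1×1 = -3; r[2] = 1×-1 + 3×1 = 2; r[3] = 3×-1 = -3 → [4, -3, 2, -3]. Matches given r = [4, -3, 2, -3], so verified.

Verified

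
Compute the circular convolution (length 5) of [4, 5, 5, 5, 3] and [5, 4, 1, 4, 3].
Use y[k] = Σ_j x[j]·h[(k-j) mod 5]. y[0] = 4×5 + 5×3 + 5×4 + 5×1 + 3×4 = 72; y[1] = 4×4 + 5×5 + 5×3 + 5×4 + 3×1 = 79; y[2] = 4×1 + 5×4 + 5×5 + 5×3 + 3×4 = 76; y[3] = 4×4 + 5×1 + 5×4 + 5×5 + 3×3 = 75; y[4] = 4×3 + 5×4 + 5×1 + 5×4 + 3×5 = 72. Result: [72, 79, 76, 75, 72]

[72, 79, 76, 75, 72]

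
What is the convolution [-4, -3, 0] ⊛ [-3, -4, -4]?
y[0] = -4×-3 = 12; y[1] = -4×-4 + -3×-3 = 25; y[2] = -4×-4 + -3×-4 + 0×-3 = 28; y[3] = -3×-4 + 0×-4 = 12; y[4] = 0×-4 = 0

[12, 25, 28, 12, 0]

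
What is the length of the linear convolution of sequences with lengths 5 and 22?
Linear/full convolution length: m + n - 1 = 5 + 22 - 1 = 26

26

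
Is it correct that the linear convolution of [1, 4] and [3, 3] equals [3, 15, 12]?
Recompute linear convolution of [1, 4] and [3, 3]: y[0] = 1×3 = 3; y[1] = 1×3 + 4×3 = 15; y[2] = 4×3 = 12 → [3, 15, 12]. Given [3, 15, 12] matches, so answer: Yes

Yes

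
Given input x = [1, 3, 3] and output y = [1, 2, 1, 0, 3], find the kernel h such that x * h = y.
Output length 5 = len(x) + len(h) - 1 ⇒ len(h) = 3. Solve h forward using h[k] = (y[k] - Σ_{i≥1} x[i]·h[k-i]) / x[0]: h[0] = y[0] / x[0] = 1 / 1 = 1; h[1] = (y[1] - 3×1) / x[0] = (2 - 3×1) / 1 = -1; h[2] = (y[2] - 3×-1 - 3×1) / x[0] = (1 - 3×-1 - 3×1) / 1 = 1. So h = [1, -1, 1]. Forward-check [1, 3, 3] * [1, -1, 1]: y[0] = 1×1 = 1; y[1] = 1×-1 + 3×1 = 2; y[2] = 1×1 + 3×-1 + 3×1 = 1; y[3] = 3×1 + 3×-1 = 0; y[4] = 3×1 = 3 → [1, 2, 1, 0, 3] ✓

[1, -1, 1]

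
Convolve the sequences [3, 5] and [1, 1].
y[0] = 3×1 = 3; y[1] = 3×1 + 5×1 = 8; y[2] = 5×1 = 5

[3, 8, 5]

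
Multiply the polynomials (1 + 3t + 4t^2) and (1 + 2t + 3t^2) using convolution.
Ascending coefficients: a = [1, 3, 4], b = [1, 2, 3]. c[0] = 1×1 = 1; c[1] = 1×2 + 3×1 = 5; c[2] = 1×3 + 3×2 + 4×1 = 13; c[3] = 3×3 + 4×2 = 17; c[4] = 4×3 = 12. Result coefficients: [1, 5, 13, 17, 12] → 1 + 5t + 13t^2 + 17t^3 + 12t^4

1 + 5t + 13t^2 + 17t^3 + 12t^4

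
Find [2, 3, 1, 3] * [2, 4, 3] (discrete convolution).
y[0] = 2×2 = 4; y[1] = 2×4 + 3×2 = 14; y[2] = 2×3 + 3×4 + 1×2 = 20; y[3] = 3×3 + 1×4 + 3×2 = 19; y[4] = 1×3 + 3×4 = 15; y[5] = 3×3 = 9

[4, 14, 20, 19, 15, 9]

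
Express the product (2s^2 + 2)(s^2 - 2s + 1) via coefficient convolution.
Ascending coefficients: a = [2, 0, 2], b = [1, -2, 1]. c[0] = 2×1 = 2; c[1] = 2×-2 + 0×1 = -4; c[2] = 2×1 + 0×-2 + 2×1 = 4; c[3] = 0×1 + 2×-2 = -4; c[4] = 2×1 = 2. Result coefficients: [2, -4, 4, -4, 2] → 2s^4 - 4s^3 + 4s^2 - 4s + 2

2s^4 - 4s^3 + 4s^2 - 4s + 2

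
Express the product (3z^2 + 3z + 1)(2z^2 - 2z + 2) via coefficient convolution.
Ascending coefficients: a = [1, 3, 3], b = [2, -2, 2]. c[0] = 1×2 = 2; c[1] = 1×-2 + 3×2 = 4; c[2] = 1×2 + 3×-2 + 3×2 = 2; c[3] = 3×2 + 3×-2 = 0; c[4] = 3×2 = 6. Result coefficients: [2, 4, 2, 0, 6] → 6z^4 + 2z^2 + 4z + 2

6z^4 + 2z^2 + 4z + 2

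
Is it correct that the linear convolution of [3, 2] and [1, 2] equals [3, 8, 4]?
Recompute linear convolution of [3, 2] and [1, 2]: y[0] = 3×1 = 3; y[1] = 3×2 + 2×1 = 8; y[2] = 2×2 = 4 → [3, 8, 4]. Given [3, 8, 4] matches, so answer: Yes

Yes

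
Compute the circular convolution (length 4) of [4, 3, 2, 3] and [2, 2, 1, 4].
Use y[k] = Σ_j a[j]·b[(k-j) mod 4]. y[0] = 4×2 + 3×4 + 2×1 + 3×2 = 28; y[1] = 4×2 + 3×2 + 2×4 + 3×1 = 25; y[2] = 4×1 + 3×2 + 2×2 + 3×4 = 26; y[3] = 4×4 + 3×1 + 2×2 + 3×2 = 29. Result: [28, 25, 26, 29]

[28, 25, 26, 29]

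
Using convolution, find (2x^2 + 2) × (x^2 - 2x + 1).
Ascending coefficients: a = [2, 0, 2], b = [1, -2, 1]. c[0] = 2×1 = 2; c[1] = 2×-2 + 0×1 = -4; c[2] = 2×1 + 0×-2 + 2×1 = 4; c[3] = 0×1 + 2×-2 = -4; c[4] = 2×1 = 2. Result coefficients: [2, -4, 4, -4, 2] → 2x^4 - 4x^3 + 4x^2 - 4x + 2

2x^4 - 4x^3 + 4x^2 - 4x + 2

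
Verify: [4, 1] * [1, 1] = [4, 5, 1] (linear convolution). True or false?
Recompute linear convolution of [4, 1] and [1, 1]: y[0] = 4×1 = 4; y[1] = 4×1 + 1×1 = 5; y[2] = 1×1 = 1 → [4, 5, 1]. Given [4, 5, 1] matches, so answer: Yes

Yes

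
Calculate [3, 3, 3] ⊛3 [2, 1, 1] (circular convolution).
Use y[k] = Σ_j s[j]·t[(k-j) mod 3]. y[0] = 3×2 + 3×1 + 3×1 = 12; y[1] = 3×1 + 3×2 + 3×1 = 12; y[2] = 3×1 + 3×1 + 3×2 = 12. Result: [12, 12, 12]

[12, 12, 12]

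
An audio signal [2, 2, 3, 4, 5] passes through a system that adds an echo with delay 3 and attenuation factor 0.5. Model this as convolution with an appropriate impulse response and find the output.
Direct-path + delayed-attenuated-path model → impulse response h = [1, 0, 0, 0.5] (1 at lag 0, 0.5 at lag 3). Output y[n] = x[n] + 0.5·x[n - 3] (with x[n] = 0 outside 0..4): y[0] = 2 + 0.5×0 = 2; y[1] = 2 + 0.5×0 = 2; y[2] = 3 + 0.5×0 = 3; y[3] = 4 + 0.5×2 = 5.0; y[4] = 5 + 0.5×2 = 6.0; y[5] = 0 + 0.5×3 = 1.5; y[6] = 0 + 0.5×4 = 2.0; y[7] = 0 + 0.5×5 = 2.5. So y = [2, 2, 3, 5.0, 6.0, 1.5, 2.0, 2.5]

[2, 2, 3, 5.0, 6.0, 1.5, 2.0, 2.5]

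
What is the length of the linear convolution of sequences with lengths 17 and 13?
Linear/full convolution length: m + n - 1 = 17 + 13 - 1 = 29

29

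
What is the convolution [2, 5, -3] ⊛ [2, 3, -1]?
y[0] = 2×2 = 4; y[1] = 2×3 + 5×2 = 16; y[2] = 2×-1 + 5×3 + -3×2 = 7; y[3] = 5×-1 + -3×3 = -14; y[4] = -3×-1 = 3

[4, 16, 7, -14, 3]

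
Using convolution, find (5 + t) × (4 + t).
Ascending coefficients: a = [5, 1], b = [4, 1]. c[0] = 5×4 = 20; c[1] = 5×1 + 1×4 = 9; c[2] = 1×1 = 1. Result coefficients: [20, 9, 1] → 20 + 9t + t^2

20 + 9t + t^2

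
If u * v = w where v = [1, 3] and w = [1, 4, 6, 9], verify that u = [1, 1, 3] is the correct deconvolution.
Forward-compute [1, 1, 3] * [1, 3]: w[0] = 1×1 = 1; w[1] = 1×3 + 1×1 = 4; w[2] = 1×3 + 3×1 = 6; w[3] = 3×3 = 9 → [1, 4, 6, 9]. Matches given w = [1, 4, 6, 9], so verified.

Verified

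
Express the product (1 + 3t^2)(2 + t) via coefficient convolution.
Ascending coefficients: a = [1, 0, 3], b = [2, 1]. c[0] = 1×2 = 2; c[1] = 1×1 + 0×2 = 1; c[2] = 0×1 + 3×2 = 6; c[3] = 3×1 = 3. Result coefficients: [2, 1, 6, 3] → 2 + t + 6t^2 + 3t^3

2 + t + 6t^2 + 3t^3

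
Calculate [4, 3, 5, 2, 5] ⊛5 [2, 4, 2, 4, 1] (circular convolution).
Use y[k] = Σ_j u[j]·v[(k-j) mod 5]. y[0] = 4×2 + 3×1 + 5×4 + 2×2 + 5×4 = 55; y[1] = 4×4 + 3×2 + 5×1 + 2×4 + 5×2 = 45; y[2] = 4×2 + 3×4 + 5×2 + 2×1 + 5×4 = 52; y[3] = 4×4 + 3×2 + 5×4 + 2×2 + 5×1 = 51; y[4] = 4×1 + 3×4 + 5×2 + 2×4 + 5×2 = 44. Result: [55, 45, 52, 51, 44]

[55, 45, 52, 51, 44]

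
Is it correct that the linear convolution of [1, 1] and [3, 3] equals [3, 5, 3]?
Recompute linear convolution of [1, 1] and [3, 3]: y[0] = 1×3 = 3; y[1] = 1×3 + 1×3 = 6; y[2] = 1×3 = 3 → [3, 6, 3]. Compare to given [3, 5, 3]: they differ at index 1: given 5, correct 6, so answer: No

No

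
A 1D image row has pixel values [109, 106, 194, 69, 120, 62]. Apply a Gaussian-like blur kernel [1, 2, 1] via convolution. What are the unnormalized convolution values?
Convolve image row [109, 106, 194, 69, 120, 62] with kernel [1, 2, 1]: y[0] = 109×1 = 109; y[1] = 109×2 + 106×1 = 324; y[2] = 109×1 + 106×2 + 194×1 = 515; y[3] = 106×1 + 194×2 + 69×1 = 563; y[4] = 194×1 + 69×2 + 120×1 = 452; y[5] = 69×1 + 120×2 + 62×1 = 371; y[6] = 120×1 + 62×2 = 244; y[7] = 62×1 = 62 → [109, 324, 515, 563, 452, 371, 244, 62]. Normalization factor = sum(kernel) = 4.

[109, 324, 515, 563, 452, 371, 244, 62]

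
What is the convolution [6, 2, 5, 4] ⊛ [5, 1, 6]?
y[0] = 6×5 = 30; y[1] = 6×1 + 2×5 = 16; y[2] = 6×6 + 2×1 + 5×5 = 63; y[3] = 2×6 + 5×1 + 4×5 = 37; y[4] = 5×6 + 4×1 = 34; y[5] = 4×6 = 24

[30, 16, 63, 37, 34, 24]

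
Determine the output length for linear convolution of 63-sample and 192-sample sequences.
Linear/full convolution length: m + n - 1 = 63 + 192 - 1 = 254

254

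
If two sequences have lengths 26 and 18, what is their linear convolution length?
Linear/full convolution length: m + n - 1 = 26 + 18 - 1 = 43

43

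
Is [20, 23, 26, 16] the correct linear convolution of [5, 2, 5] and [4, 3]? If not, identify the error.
Recompute linear convolution of [5, 2, 5] and [4, 3]: y[0] = 5×4 = 20; y[1] = 5×3 + 2×4 = 23; y[2] = 2×3 + 5×4 = 26; y[3] = 5×3 = 15 → [20, 23, 26, 15]. Compare to given [20, 23, 26, 16]: they differ at index 3: given 16, correct 15, so answer: No

No. Error at index 3: given 16, correct 15.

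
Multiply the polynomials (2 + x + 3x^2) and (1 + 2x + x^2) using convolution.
Ascending coefficients: a = [2, 1, 3], b = [1, 2, 1]. c[0] = 2×1 = 2; c[1] = 2×2 + 1×1 = 5; c[2] = 2×1 + 1×2 + 3×1 = 7; c[3] = 1×1 + 3×2 = 7; c[4] = 3×1 = 3. Result coefficients: [2, 5, 7, 7, 3] → 2 + 5x + 7x^2 + 7x^3 + 3x^4

2 + 5x + 7x^2 + 7x^3 + 3x^4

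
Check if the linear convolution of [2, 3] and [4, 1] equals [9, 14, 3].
Recompute linear convolution of [2, 3] and [4, 1]: y[0] = 2×4 = 8; y[1] = 2×1 + 3×4 = 14; y[2] = 3×1 = 3 → [8, 14, 3]. Compare to given [9, 14, 3]: they differ at index 0: given 9, correct 8, so answer: No

No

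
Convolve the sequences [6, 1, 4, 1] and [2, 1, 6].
y[0] = 6×2 = 12; y[1] = 6×1 + 1×2 = 8; y[2] = 6×6 + 1×1 + 4×2 = 45; y[3] = 1×6 + 4×1 + 1×2 = 12; y[4] = 4×6 + 1×1 = 25; y[5] = 1×6 = 6

[12, 8, 45, 12, 25, 6]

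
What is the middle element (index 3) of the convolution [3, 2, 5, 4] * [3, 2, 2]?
Use y[k] = Σ_i a[i]·b[k-i] at k=3. y[3] = 2×2 + 5×2 + 4×3 = 26

26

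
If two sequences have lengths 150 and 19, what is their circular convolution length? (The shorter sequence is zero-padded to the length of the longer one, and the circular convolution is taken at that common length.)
Circular convolution (zero-padding the shorter input) has length max(m, n) = max(150, 19) = 150

150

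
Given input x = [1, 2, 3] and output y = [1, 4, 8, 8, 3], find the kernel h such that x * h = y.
Output length 5 = len(x) + len(h) - 1 ⇒ len(h) = 3. Solve h forward using h[k] = (y[k] - Σ_{i≥1} x[i]·h[k-i]) / x[0]: h[0] = y[0] / x[0] = 1 / 1 = 1; h[1] = (y[1] - 2×1) / x[0] = (4 - 2×1) / 1 = 2; h[2] = (y[2] - 2×2 - 3×1) / x[0] = (8 - 2×2 - 3×1) / 1 = 1. So h = [1, 2, 1]. Forward-check [1, 2, 3] * [1, 2, 1]: y[0] = 1×1 = 1; y[1] = 1×2 + 2×1 = 4; y[2] = 1×1 + 2×2 + 3×1 = 8; y[3] = 2×1 + 3×2 = 8; y[4] = 3×1 = 3 → [1, 4, 8, 8, 3] ✓

[1, 2, 1]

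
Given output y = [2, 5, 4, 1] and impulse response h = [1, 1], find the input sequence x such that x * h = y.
Deconvolve y=[2, 5, 4, 1] by h=[1, 1]. Since h[0]=1, solve forward: x[0] = y[0] / 1 = 2; x[1] = (y[1] - 2×1) / 1 = 3; x[2] = (y[2] - 3×1) / 1 = 1. So x = [2, 3, 1]. Check by forward convolution: y[0] = 2×1 = 2; y[1] = 2×1 + 3×1 = 5; y[2] = 3×1 + 1×1 = 4; y[3] = 1×1 = 1

[2, 3, 1]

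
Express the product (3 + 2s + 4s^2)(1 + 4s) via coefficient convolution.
Ascending coefficients: a = [3, 2, 4], b = [1, 4]. c[0] = 3×1 = 3; c[1] = 3×4 + 2×1 = 14; c[2] = 2×4 + 4×1 = 12; c[3] = 4×4 = 16. Result coefficients: [3, 14, 12, 16] → 3 + 14s + 12s^2 + 16s^3

3 + 14s + 12s^2 + 16s^3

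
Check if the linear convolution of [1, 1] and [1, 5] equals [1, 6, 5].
Recompute linear convolution of [1, 1] and [1, 5]: y[0] = 1×1 = 1; y[1] = 1×5 + 1×1 = 6; y[2] = 1×5 = 5 → [1, 6, 5]. Given [1, 6, 5] matches, so answer: Yes

Yes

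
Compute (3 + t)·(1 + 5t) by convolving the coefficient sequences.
Ascending coefficients: a = [3, 1], b = [1, 5]. c[0] = 3×1 = 3; c[1] = 3×5 + 1×1 = 16; c[2] = 1×5 = 5. Result coefficients: [3, 16, 5] → 3 + 16t + 5t^2

3 + 16t + 5t^2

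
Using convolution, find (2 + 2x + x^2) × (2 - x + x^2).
Ascending coefficients: a = [2, 2, 1], b = [2, -1, 1]. c[0] = 2×2 = 4; c[1] = 2×-1 + 2×2 = 2; c[2] = 2×1 + 2×-1 + 1×2 = 2; c[3] = 2×1 + 1×-1 = 1; c[4] = 1×1 = 1. Result coefficients: [4, 2, 2, 1, 1] → 4 + 2x + 2x^2 + x^3 + x^4

4 + 2x + 2x^2 + x^3 + x^4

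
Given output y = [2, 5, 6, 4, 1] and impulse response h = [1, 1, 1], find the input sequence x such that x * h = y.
Deconvolve y=[2, 5, 6, 4, 1] by h=[1, 1, 1]. Since h[0]=1, solve forward: x[0] = y[0] / 1 = 2; x[1] = (y[1] - 2×1) / 1 = 3; x[2] = (y[2] - 3×1 - 2×1) / 1 = 1. So x = [2, 3, 1]. Check by forward convolution: y[0] = 2×1 = 2; y[1] = 2×1 + 3×1 = 5; y[2] = 2×1 + 3×1 + 1×1 = 6; y[3] = 3×1 + 1×1 = 4; y[4] = 1×1 = 1

[2, 3, 1]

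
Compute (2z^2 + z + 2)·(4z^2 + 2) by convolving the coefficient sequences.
Ascending coefficients: a = [2, 1, 2], b = [2, 0, 4]. c[0] = 2×2 = 4; c[1] = 2×0 + 1×2 = 2; c[2] = 2×4 + 1×0 + 2×2 = 12; c[3] = 1×4 + 2×0 = 4; c[4] = 2×4 = 8. Result coefficients: [4, 2, 12, 4, 8] → 8z^4 + 4z^3 + 12z^2 + 2z + 4

8z^4 + 4z^3 + 12z^2 + 2z + 4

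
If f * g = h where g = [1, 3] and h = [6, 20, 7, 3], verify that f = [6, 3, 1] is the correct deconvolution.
Forward-compute [6, 3, 1] * [1, 3]: h[0] = 6×1 = 6; h[1] = 6×3 + 3×1 = 21; h[2] = 3×3 + 1×1 = 10; h[3] = 1×3 = 3 → [6, 21, 10, 3]. Does not match given h = [6, 20, 7, 3].

Not verified. [6, 3, 1] * [1, 3] = [6, 21, 10, 3], which differs from [6, 20, 7, 3] at index 1.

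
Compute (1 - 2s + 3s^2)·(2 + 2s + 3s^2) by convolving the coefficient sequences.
Ascending coefficients: a = [1, -2, 3], b = [2, 2, 3]. c[0] = 1×2 = 2; c[1] = 1×2 + -2×2 = -2; c[2] = 1×3 + -2×2 + 3×2 = 5; c[3] = -2×3 + 3×2 = 0; c[4] = 3×3 = 9. Result coefficients: [2, -2, 5, 0, 9] → 2 - 2s + 5s^2 + 9s^4

2 - 2s + 5s^2 + 9s^4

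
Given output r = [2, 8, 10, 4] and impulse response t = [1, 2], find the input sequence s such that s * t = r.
Deconvolve r=[2, 8, 10, 4] by t=[1, 2]. Since t[0]=1, solve forward: s[0] = r[0] / 1 = 2; s[1] = (r[1] - 2×2) / 1 = 4; s[2] = (r[2] - 4×2) / 1 = 2. So s = [2, 4, 2]. Check by forward convolution: r[0] = 2×1 = 2; r[1] = 2×2 + 4×1 = 8; r[2] = 4×2 + 2×1 = 10; r[3] = 2×2 = 4

[2, 4, 2]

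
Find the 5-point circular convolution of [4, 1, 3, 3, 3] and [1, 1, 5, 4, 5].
Use y[k] = Σ_j x[j]·h[(k-j) mod 5]. y[0] = 4×1 + 1×5 + 3×4 + 3×5 + 3×1 = 39; y[1] = 4×1 + 1×1 + 3×5 + 3×4 + 3×5 = 47; y[2] = 4×5 + 1×1 + 3×1 + 3×5 + 3×4 = 51; y[3] = 4×4 + 1×5 + 3×1 + 3×1 + 3×5 = 42; y[4] = 4×5 + 1×4 + 3×5 + 3×1 + 3×1 = 45. Result: [39, 47, 51, 42, 45]

[39, 47, 51, 42, 45]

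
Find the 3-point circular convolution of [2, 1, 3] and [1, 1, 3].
Use y[k] = Σ_j a[j]·b[(k-j) mod 3]. y[0] = 2×1 + 1×3 + 3×1 = 8; y[1] = 2×1 + 1×1 + 3×3 = 12; y[2] = 2×3 + 1×1 + 3×1 = 10. Result: [8, 12, 10]

[8, 12, 10]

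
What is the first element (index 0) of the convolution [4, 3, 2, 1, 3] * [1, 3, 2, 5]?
Use y[k] = Σ_i a[i]·b[k-i] at k=0. y[0] = 4×1 = 4

4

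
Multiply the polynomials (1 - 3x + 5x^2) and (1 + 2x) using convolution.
Ascending coefficients: a = [1, -3, 5], b = [1, 2]. c[0] = 1×1 = 1; c[1] = 1×2 + -3×1 = -1; c[2] = -3×2 + 5×1 = -1; c[3] = 5×2 = 10. Result coefficients: [1, -1, -1, 10] → 1 - x - x^2 + 10x^3

1 - x - x^2 + 10x^3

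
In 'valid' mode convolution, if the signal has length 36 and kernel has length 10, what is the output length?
'Valid' mode counts only positions where the kernel fully overlaps the signal: m - n + 1 = 36 - 10 + 1 = 27

27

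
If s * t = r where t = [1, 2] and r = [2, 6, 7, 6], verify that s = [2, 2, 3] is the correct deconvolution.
Forward-compute [2, 2, 3] * [1, 2]: r[0] = 2×1 = 2; r[1] = 2×2 + 2×1 = 6; r[2] = 2×2 + 3×1 = 7; r[3] = 3×2 = 6 → [2, 6, 7, 6]. Matches given r = [2, 6, 7, 6], so verified.

Verified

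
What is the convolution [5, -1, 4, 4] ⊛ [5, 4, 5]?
y[0] = 5×5 = 25; y[1] = 5×4 + -1×5 = 15; y[2] = 5×5 + -1×4 + 4×5 = 41; y[3] = -1×5 + 4×4 + 4×5 = 31; y[4] = 4×5 + 4×4 = 36; y[5] = 4×5 = 20

[25, 15, 41, 31, 36, 20]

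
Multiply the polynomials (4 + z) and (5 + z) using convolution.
Ascending coefficients: a = [4, 1], b = [5, 1]. c[0] = 4×5 = 20; c[1] = 4×1 + 1×5 = 9; c[2] = 1×1 = 1. Result coefficients: [20, 9, 1] → 20 + 9z + z^2

20 + 9z + z^2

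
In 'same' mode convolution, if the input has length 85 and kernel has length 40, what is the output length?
'Same' mode returns an output with the same length as the input: 85

85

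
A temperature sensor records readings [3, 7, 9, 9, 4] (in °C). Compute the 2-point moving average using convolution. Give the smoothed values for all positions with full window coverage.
2-point moving average kernel = [1, 1]. Apply in 'valid' mode (full window coverage): avg[0] = (3 + 7) / 2 = 5.0; avg[1] = (7 + 9) / 2 = 8.0; avg[2] = (9 + 9) / 2 = 9.0; avg[3] = (9 + 4) / 2 = 6.5. Smoothed values: [5.0, 8.0, 9.0, 6.5]

[5.0, 8.0, 9.0, 6.5]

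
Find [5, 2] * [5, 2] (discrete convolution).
y[0] = 5×5 = 25; y[1] = 5×2 + 2×5 = 20; y[2] = 2×2 = 4

[25, 20, 4]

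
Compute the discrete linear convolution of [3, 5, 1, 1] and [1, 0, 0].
y[0] = 3×1 = 3; y[1] = 3×0 + 5×1 = 5; y[2] = 3×0 + 5×0 + 1×1 = 1; y[3] = 5×0 + 1×0 + 1×1 = 1; y[4] = 1×0 + 1×0 = 0; y[5] = 1×0 = 0

[3, 5, 1, 1, 0, 0]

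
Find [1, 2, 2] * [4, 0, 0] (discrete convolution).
y[0] = 1×4 = 4; y[1] = 1×0 + 2×4 = 8; y[2] = 1×0 + 2×0 + 2×4 = 8; y[3] = 2×0 + 2×0 = 0; y[4] = 2×0 = 0

[4, 8, 8, 0, 0]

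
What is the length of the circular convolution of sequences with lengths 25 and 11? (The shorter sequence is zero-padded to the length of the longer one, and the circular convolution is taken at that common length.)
Circular convolution (zero-padding the shorter input) has length max(m, n) = max(25, 11) = 25

25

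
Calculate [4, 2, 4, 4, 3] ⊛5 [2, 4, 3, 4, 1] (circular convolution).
Use y[k] = Σ_j f[j]·g[(k-j) mod 5]. y[0] = 4×2 + 2×1 + 4×4 + 4×3 + 3×4 = 50; y[1] = 4×4 + 2×2 + 4×1 + 4×4 + 3×3 = 49; y[2] = 4×3 + 2×4 + 4×2 + 4×1 + 3×4 = 44; y[3] = 4×4 + 2×3 + 4×4 + 4×2 + 3×1 = 49; y[4] = 4×1 + 2×4 + 4×3 + 4×4 + 3×2 = 46. Result: [50, 49, 44, 49, 46]

[50, 49, 44, 49, 46]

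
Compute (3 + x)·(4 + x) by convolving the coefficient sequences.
Ascending coefficients: a = [3, 1], b = [4, 1]. c[0] = 3×4 = 12; c[1] = 3×1 + 1×4 = 7; c[2] = 1×1 = 1. Result coefficients: [12, 7, 1] → 12 + 7x + x^2

12 + 7x + x^2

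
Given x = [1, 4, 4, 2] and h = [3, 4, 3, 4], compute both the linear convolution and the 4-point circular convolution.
Linear: y_lin[0] = 1×3 = 3; y_lin[1] = 1×4 + 4×3 = 16; y_lin[2] = 1×3 + 4×4 + 4×3 = 31; y_lin[3] = 1×4 + 4×3 + 4×4 + 2×3 = 38; y_lin[4] = 4×4 + 4×3 + 2×4 = 36; y_lin[5] = 4×4 + 2×3 = 22; y_lin[6] = 2×4 = 8 → [3, 16, 31, 38, 36, 22, 8]. Circular (length 4): y[0] = 1×3 + 4×4 + 4×3 + 2×4 = 39; y[1] = 1×4 + 4×3 + 4×4 + 2×3 = 38; y[2] = 1×3 + 4×4 + 4×3 + 2×4 = 39; y[3] = 1×4 + 4×3 + 4×4 + 2×3 = 38 → [39, 38, 39, 38]

Linear: [3, 16, 31, 38, 36, 22, 8], Circular: [39, 38, 39, 38]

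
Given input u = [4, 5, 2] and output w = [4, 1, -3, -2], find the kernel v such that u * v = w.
Output length 4 = len(u) + len(v) - 1 ⇒ len(v) = 2. Solve v forward using v[k] = (w[k] - Σ_{i≥1} u[i]·v[k-i]) / u[0]: v[0] = w[0] / u[0] = 4 / 4 = 1; v[1] = (w[1] - 5×1) / u[0] = (1 - 5×1) / 4 = -1. So v = [1, -1]. Forward-check [4, 5, 2] * [1, -1]: w[0] = 4×1 = 4; w[1] = 4×-1 + 5×1 = 1; w[2] = 5×-1 + 2×1 = -3; w[3] = 2×-1 = -2 → [4, 1, -3, -2] ✓

[1, -1]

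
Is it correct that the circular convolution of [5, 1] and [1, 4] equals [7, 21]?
Recompute circular convolution of [5, 1] and [1, 4]: y[0] = 5×1 + 1×4 = 9; y[1] = 5×4 + 1×1 = 21 → [9, 21]. Compare to given [7, 21]: they differ at index 0: given 7, correct 9, so answer: No

No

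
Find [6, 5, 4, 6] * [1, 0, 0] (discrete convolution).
y[0] = 6×1 = 6; y[1] = 6×0 + 5×1 = 5; y[2] = 6×0 + 5×0 + 4×1 = 4; y[3] = 5×0 + 4×0 + 6×1 = 6; y[4] = 4×0 + 6×0 = 0; y[5] = 6×0 = 0

[6, 5, 4, 6, 0, 0]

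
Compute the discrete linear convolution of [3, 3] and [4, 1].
y[0] = 3×4 = 12; y[1] = 3×1 + 3×4 = 15; y[2] = 3×1 = 3

[12, 15, 3]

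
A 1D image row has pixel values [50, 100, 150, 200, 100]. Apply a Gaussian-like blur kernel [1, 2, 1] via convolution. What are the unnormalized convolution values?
Convolve image row [50, 100, 150, 200, 100] with kernel [1, 2, 1]: y[0] = 50×1 = 50; y[1] = 50×2 + 100×1 = 200; y[2] = 50×1 + 100×2 + 150×1 = 400; y[3] = 100×1 + 150×2 + 200×1 = 600; y[4] = 150×1 + 200×2 + 100×1 = 650; y[5] = 200×1 + 100×2 = 400; y[6] = 100×1 = 100 → [50, 200, 400, 600, 650, 400, 100]. Normalization factor = sum(kernel) = 4.

[50, 200, 400, 600, 650, 400, 100]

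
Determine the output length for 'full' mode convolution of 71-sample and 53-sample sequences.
Linear/full convolution length: m + n - 1 = 71 + 53 - 1 = 123

123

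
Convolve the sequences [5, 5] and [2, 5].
y[0] = 5×2 = 10; y[1] = 5×5 + 5×2 = 35; y[2] = 5×5 = 25

[10, 35, 25]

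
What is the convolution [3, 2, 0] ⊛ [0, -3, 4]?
y[0] = 3×0 = 0; y[1] = 3×-3 + 2×0 = -9; y[2] = 3×4 + 2×-3 + 0×0 = 6; y[3] = 2×4 + 0×-3 = 8; y[4] = 0×4 = 0

[0, -9, 6, 8, 0]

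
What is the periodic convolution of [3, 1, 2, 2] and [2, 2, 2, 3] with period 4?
Use y[k] = Σ_j x[j]·h[(k-j) mod 4]. y[0] = 3×2 + 1×3 + 2×2 + 2×2 = 17; y[1] = 3×2 + 1×2 + 2×3 + 2×2 = 18; y[2] = 3×2 + 1×2 + 2×2 + 2×3 = 18; y[3] = 3×3 + 1×2 + 2×2 + 2×2 = 19. Result: [17, 18, 18, 19]

[17, 18, 18, 19]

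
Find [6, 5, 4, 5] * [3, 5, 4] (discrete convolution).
y[0] = 6×3 = 18; y[1] = 6×5 + 5×3 = 45; y[2] = 6×4 + 5×5 + 4×3 = 61; y[3] = 5×4 + 4×5 + 5×3 = 55; y[4] = 4×4 + 5×5 = 41; y[5] = 5×4 = 20

[18, 45, 61, 55, 41, 20]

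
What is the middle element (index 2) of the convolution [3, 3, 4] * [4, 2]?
Use y[k] = Σ_i a[i]·b[k-i] at k=2. y[2] = 3×2 + 4×4 = 22

22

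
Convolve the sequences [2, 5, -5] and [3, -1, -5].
y[0] = 2×3 = 6; y[1] = 2×-1 + 5×3 = 13; y[2] = 2×-5 + 5×-1 + -5×3 = -30; y[3] = 5×-5 + -5×-1 = -20; y[4] = -5×-5 = 25

[6, 13, -30, -20, 25]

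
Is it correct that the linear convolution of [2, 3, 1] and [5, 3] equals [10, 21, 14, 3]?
Recompute linear convolution of [2, 3, 1] and [5, 3]: y[0] = 2×5 = 10; y[1] = 2×3 + 3×5 = 21; y[2] = 3×3 + 1×5 = 14; y[3] = 1×3 = 3 → [10, 21, 14, 3]. Given [10, 21, 14, 3] matches, so answer: Yes

Yes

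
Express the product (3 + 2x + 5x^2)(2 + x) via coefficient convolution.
Ascending coefficients: a = [3, 2, 5], b = [2, 1]. c[0] = 3×2 = 6; c[1] = 3×1 + 2×2 = 7; c[2] = 2×1 + 5×2 = 12; c[3] = 5×1 = 5. Result coefficients: [6, 7, 12, 5] → 6 + 7x + 12x^2 + 5x^3

6 + 7x + 12x^2 + 5x^3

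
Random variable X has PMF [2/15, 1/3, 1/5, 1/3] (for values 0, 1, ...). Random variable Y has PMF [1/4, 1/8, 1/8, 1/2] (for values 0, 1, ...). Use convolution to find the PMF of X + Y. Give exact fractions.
P(X+Y=k) = Σ_i P(X=i)·P(Y=k-i) — a convolution of [2/15, 1/3, 1/5, 1/3] and [1/4, 1/8, 1/8, 1/2]. P(X+Y=0) = (2/15)×(1/4) = 1/30; P(X+Y=1) = (2/15)×(1/8) + (1/3)×(1/4) = 1/60 + 1/12 = 1/10; P(X+Y=2) = (2/15)×(1/8) + (1/3)×(1/8) + (1/5)×(1/4) = 1/60 + 1/24 + 1/20 = 13/120; P(X+Y=3) = (2/15)×(1/2) + (1/3)×(1/8) + (1/5)×(1/8) + (1/3)×(1/4) = 1/15 + 1/24 + 1/40 + 1/12 = 13/60; P(X+Y=4) = (1/3)×(1/2) + (1/5)×(1/8) + (1/3)×(1/8) = 1/6 + 1/40 + 1/24 = 7/30; P(X+Y=5) = (1/5)×(1/2) + (1/3)×(1/8) = 1/10 + 1/24 = 17/120; P(X+Y=6) = (1/3)×(1/2) = 1/6. PMF: [1/30, 1/10, 13/120, 13/60, 7/30, 17/120, 1/6] (sums to 1 ✓)

[1/30, 1/10, 13/120, 13/60, 7/30, 17/120, 1/6]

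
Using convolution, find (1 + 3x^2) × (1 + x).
Ascending coefficients: a = [1, 0, 3], b = [1, 1]. c[0] = 1×1 = 1; c[1] = 1×1 + 0×1 = 1; c[2] = 0×1 + 3×1 = 3; c[3] = 3×1 = 3. Result coefficients: [1, 1, 3, 3] → 1 + x + 3x^2 + 3x^3

1 + x + 3x^2 + 3x^3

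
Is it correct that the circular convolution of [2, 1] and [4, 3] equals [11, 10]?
Recompute circular convolution of [2, 1] and [4, 3]: y[0] = 2×4 + 1×3 = 11; y[1] = 2×3 + 1×4 = 10 → [11, 10]. Given [11, 10] matches, so answer: Yes

Yes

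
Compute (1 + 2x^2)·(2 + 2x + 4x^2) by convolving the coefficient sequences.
Ascending coefficients: a = [1, 0, 2], b = [2, 2, 4]. c[0] = 1×2 = 2; c[1] = 1×2 + 0×2 = 2; c[2] = 1×4 + 0×2 + 2×2 = 8; c[3] = 0×4 + 2×2 = 4; c[4] = 2×4 = 8. Result coefficients: [2, 2, 8, 4, 8] → 2 + 2x + 8x^2 + 4x^3 + 8x^4

2 + 2x + 8x^2 + 4x^3 + 8x^4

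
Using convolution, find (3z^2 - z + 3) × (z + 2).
Ascending coefficients: a = [3, -1, 3], b = [2, 1]. c[0] = 3×2 = 6; c[1] = 3×1 + -1×2 = 1; c[2] = -1×1 + 3×2 = 5; c[3] = 3×1 = 3. Result coefficients: [6, 1, 5, 3] → 3z^3 + 5z^2 + z + 6

3z^3 + 5z^2 + z + 6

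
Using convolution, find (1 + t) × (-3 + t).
Ascending coefficients: a = [1, 1], b = [-3, 1]. c[0] = 1×-3 = -3; c[1] = 1×1 + 1×-3 = -2; c[2] = 1×1 = 1. Result coefficients: [-3, -2, 1] → -3 - 2t + t^2

-3 - 2t + t^2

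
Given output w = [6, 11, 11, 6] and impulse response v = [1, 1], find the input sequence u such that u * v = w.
Deconvolve w=[6, 11, 11, 6] by v=[1, 1]. Since v[0]=1, solve forward: u[0] = w[0] / 1 = 6; u[1] = (w[1] - 6×1) / 1 = 5; u[2] = (w[2] - 5×1) / 1 = 6. So u = [6, 5, 6]. Check by forward convolution: w[0] = 6×1 = 6; w[1] = 6×1 + 5×1 = 11; w[2] = 5×1 + 6×1 = 11; w[3] = 6×1 = 6

[6, 5, 6]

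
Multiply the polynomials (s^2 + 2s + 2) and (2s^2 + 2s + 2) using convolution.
Ascending coefficients: a = [2, 2, 1], b = [2, 2, 2]. c[0] = 2×2 = 4; c[1] = 2×2 + 2×2 = 8; c[2] = 2×2 + 2×2 + 1×2 = 10; c[3] = 2×2 + 1×2 = 6; c[4] = 1×2 = 2. Result coefficients: [4, 8, 10, 6, 2] → 2s^4 + 6s^3 + 10s^2 + 8s + 4

2s^4 + 6s^3 + 10s^2 + 8s + 4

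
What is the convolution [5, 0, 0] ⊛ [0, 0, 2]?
y[0] = 5×0 = 0; y[1] = 5×0 + 0×0 = 0; y[2] = 5×2 + 0×0 + 0×0 = 10; y[3] = 0×2 + 0×0 = 0; y[4] = 0×2 = 0

[0, 0, 10, 0, 0]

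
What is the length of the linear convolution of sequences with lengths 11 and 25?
Linear/full convolution length: m + n - 1 = 11 + 25 - 1 = 35

35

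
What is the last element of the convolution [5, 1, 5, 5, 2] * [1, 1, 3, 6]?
Use y[k] = Σ_i a[i]·b[k-i] at k=7. y[7] = 2×6 = 12

12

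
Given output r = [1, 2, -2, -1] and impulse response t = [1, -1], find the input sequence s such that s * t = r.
Deconvolve r=[1, 2, -2, -1] by t=[1, -1]. Since t[0]=1, solve forward: s[0] = r[0] / 1 = 1; s[1] = (r[1] - 1×-1) / 1 = 3; s[2] = (r[2] - 3×-1) / 1 = 1. So s = [1, 3, 1]. Check by forward convolution: r[0] = 1×1 = 1; r[1] = 1×-1 + 3×1 = 2; r[2] = 3×-1 + 1×1 = -2; r[3] = 1×-1 = -1

[1, 3, 1]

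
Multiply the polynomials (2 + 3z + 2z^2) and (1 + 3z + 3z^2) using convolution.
Ascending coefficients: a = [2, 3, 2], b = [1, 3, 3]. c[0] = 2×1 = 2; c[1] = 2×3 + 3×1 = 9; c[2] = 2×3 + 3×3 + 2×1 = 17; c[3] = 3×3 + 2×3 = 15; c[4] = 2×3 = 6. Result coefficients: [2, 9, 17, 15, 6] → 2 + 9z + 17z^2 + 15z^3 + 6z^4

2 + 9z + 17z^2 + 15z^3 + 6z^4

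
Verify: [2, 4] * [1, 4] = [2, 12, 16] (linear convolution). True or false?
Recompute linear convolution of [2, 4] and [1, 4]: y[0] = 2×1 = 2; y[1] = 2×4 + 4×1 = 12; y[2] = 4×4 = 16 → [2, 12, 16]. Given [2, 12, 16] matches, so answer: Yes

Yes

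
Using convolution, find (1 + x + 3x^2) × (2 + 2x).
Ascending coefficients: a = [1, 1, 3], b = [2, 2]. c[0] = 1×2 = 2; c[1] = 1×2 + 1×2 = 4; c[2] = 1×2 + 3×2 = 8; c[3] = 3×2 = 6. Result coefficients: [2, 4, 8, 6] → 2 + 4x + 8x^2 + 6x^3

2 + 4x + 8x^2 + 6x^3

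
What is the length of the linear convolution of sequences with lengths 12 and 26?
Linear/full convolution length: m + n - 1 = 12 + 26 - 1 = 37

37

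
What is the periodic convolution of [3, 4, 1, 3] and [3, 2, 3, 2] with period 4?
Use y[k] = Σ_j a[j]·b[(k-j) mod 4]. y[0] = 3×3 + 4×2 + 1×3 + 3×2 = 26; y[1] = 3×2 + 4×3 + 1×2 + 3×3 = 29; y[2] = 3×3 + 4×2 + 1×3 + 3×2 = 26; y[3] = 3×2 + 4×3 + 1×2 + 3×3 = 29. Result: [26, 29, 26, 29]

[26, 29, 26, 29]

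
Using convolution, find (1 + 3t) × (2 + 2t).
Ascending coefficients: a = [1, 3], b = [2, 2]. c[0] = 1×2 = 2; c[1] = 1×2 + 3×2 = 8; c[2] = 3×2 = 6. Result coefficients: [2, 8, 6] → 2 + 8t + 6t^2

2 + 8t + 6t^2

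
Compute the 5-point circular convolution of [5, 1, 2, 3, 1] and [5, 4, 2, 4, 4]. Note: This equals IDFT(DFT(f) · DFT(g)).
Either evaluate y[k] = Σ_j f[j]·g[(k-j) mod 5] directly, or use IDFT(DFT(f) · DFT(g)). y[0] = 5×5 + 1×4 + 2×4 + 3×2 + 1×4 = 47; y[1] = 5×4 + 1×5 + 2×4 + 3×4 + 1×2 = 47; y[2] = 5×2 + 1×4 + 2×5 + 3×4 + 1×4 = 40; y[3] = 5×4 + 1×2 + 2×4 + 3×5 + 1×4 = 49; y[4] = 5×4 + 1×4 + 2×2 + 3×4 + 1×5 = 45. Result: [47, 47, 40, 49, 45]

[47, 47, 40, 49, 45]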